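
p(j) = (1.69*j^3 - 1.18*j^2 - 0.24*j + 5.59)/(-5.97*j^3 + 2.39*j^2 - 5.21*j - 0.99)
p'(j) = (5.07*j^2 - 2.36*j - 0.24)/(-5.97*j^3 + 2.39*j^2 - 5.21*j - 0.99) + (17.91*j^2 - 4.78*j + 5.21)*(1.69*j^3 - 1.18*j^2 - 0.24*j + 5.59)/(-5.97*j^3 + 2.39*j^2 - 5.21*j - 0.99)^2 = (-3.0055*j^4 - 20.4754*j^3 + 101.819*j^2 - 24.3838*j + 29.3615)/(35.6409*j^6 - 28.5366*j^5 + 67.9195*j^4 - 13.0832*j^3 + 22.4119*j^2 + 10.3158*j + 0.9801)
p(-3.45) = -0.27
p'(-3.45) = 0.02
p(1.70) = -0.31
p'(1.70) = 0.15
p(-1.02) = 0.21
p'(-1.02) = 1.03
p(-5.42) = -0.28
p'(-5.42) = 0.00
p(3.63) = -0.26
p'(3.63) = -0.00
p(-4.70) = -0.28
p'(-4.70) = 0.01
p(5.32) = -0.26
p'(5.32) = -0.00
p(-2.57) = -0.23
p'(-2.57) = 0.06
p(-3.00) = -0.25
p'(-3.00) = 0.03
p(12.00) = -0.27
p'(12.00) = -0.00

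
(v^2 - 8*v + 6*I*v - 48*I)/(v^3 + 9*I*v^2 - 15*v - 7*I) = (v^2 + v*(-8 + 6*I) - 48*I)/(v^3 + 9*I*v^2 - 15*v - 7*I)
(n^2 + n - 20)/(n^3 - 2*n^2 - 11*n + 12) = (n + 5)/(n^2 + 2*n - 3)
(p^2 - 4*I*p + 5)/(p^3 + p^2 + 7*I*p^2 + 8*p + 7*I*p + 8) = (p^2 - 4*I*p + 5)/(p^3 + p^2*(1 + 7*I) + p*(8 + 7*I) + 8)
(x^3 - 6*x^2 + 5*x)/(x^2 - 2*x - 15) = x*(x - 1)/(x + 3)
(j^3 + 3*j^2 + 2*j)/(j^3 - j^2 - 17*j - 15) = j*(j + 2)/(j^2 - 2*j - 15)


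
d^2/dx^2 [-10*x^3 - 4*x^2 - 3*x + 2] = -60*x - 8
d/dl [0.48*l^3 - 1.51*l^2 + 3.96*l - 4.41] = 1.44*l^2 - 3.02*l + 3.96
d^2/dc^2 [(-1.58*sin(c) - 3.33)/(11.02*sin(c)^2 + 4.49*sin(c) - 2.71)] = (191.875832*sin(c)^5 + 1539.408044*sin(c)^4 + 393.664154*sin(c)^3 - 1942.229633*sin(c)^2 - 1219.596235*sin(c) - 371.612402)/(11.02*sin(c)^2 + 4.49*sin(c) - 2.71)^3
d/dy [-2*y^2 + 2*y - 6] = 2 - 4*y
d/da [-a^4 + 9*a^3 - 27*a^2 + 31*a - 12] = -4*a^3 + 27*a^2 - 54*a + 31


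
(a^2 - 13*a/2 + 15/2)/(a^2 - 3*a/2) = (a - 5)/a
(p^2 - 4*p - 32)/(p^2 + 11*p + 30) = (p^2 - 4*p - 32)/(p^2 + 11*p + 30)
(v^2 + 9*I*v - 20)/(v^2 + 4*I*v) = (v + 5*I)/v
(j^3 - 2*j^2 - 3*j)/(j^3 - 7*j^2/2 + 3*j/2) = 2*(j + 1)/(2*j - 1)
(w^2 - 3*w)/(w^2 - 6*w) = (w - 3)/(w - 6)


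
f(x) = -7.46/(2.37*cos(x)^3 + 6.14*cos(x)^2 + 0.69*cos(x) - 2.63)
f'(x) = -7.46*(7.11*sin(x)*cos(x)^2 + 12.28*sin(x)*cos(x) + 0.69*sin(x))/(2.37*cos(x)^3 + 6.14*cos(x)^2 + 0.69*cos(x) - 2.63)^2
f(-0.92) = -13.12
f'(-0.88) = 78.25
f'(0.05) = -0.17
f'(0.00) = 0.00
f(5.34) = -20.04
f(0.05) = -1.14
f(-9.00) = -162.65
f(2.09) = 4.26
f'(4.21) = -7.19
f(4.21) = 4.14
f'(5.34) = 451.14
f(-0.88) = -8.15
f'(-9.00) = -6717.08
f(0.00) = -1.14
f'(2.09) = 7.72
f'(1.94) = 4.08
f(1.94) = 3.41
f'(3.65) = -1032.63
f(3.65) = 58.58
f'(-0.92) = 197.23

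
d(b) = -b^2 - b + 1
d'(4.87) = -10.74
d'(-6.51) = 12.02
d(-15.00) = -209.00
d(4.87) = -27.59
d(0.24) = 0.70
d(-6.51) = -34.87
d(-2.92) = -4.61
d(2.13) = -5.67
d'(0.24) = -1.48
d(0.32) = 0.58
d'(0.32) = -1.64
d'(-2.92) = 4.84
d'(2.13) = -5.26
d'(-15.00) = 29.00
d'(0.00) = -1.00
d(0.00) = 1.00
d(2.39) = -7.10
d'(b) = -2*b - 1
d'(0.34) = -1.68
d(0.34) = 0.54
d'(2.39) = -5.78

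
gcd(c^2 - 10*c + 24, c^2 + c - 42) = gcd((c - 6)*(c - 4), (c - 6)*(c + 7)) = c - 6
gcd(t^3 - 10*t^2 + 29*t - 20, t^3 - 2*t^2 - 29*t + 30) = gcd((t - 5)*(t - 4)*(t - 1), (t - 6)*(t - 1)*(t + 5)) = t - 1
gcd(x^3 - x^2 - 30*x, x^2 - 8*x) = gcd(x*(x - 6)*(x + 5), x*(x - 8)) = x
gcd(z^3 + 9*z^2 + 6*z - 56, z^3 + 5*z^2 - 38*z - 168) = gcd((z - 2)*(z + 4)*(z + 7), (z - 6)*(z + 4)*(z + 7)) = z^2 + 11*z + 28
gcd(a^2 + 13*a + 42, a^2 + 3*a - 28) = a + 7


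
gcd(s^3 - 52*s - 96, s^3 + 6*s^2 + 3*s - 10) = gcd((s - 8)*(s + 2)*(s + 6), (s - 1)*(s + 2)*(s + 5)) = s + 2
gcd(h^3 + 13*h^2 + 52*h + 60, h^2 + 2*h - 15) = h + 5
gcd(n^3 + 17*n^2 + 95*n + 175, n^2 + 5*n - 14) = n + 7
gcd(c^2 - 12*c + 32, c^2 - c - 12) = c - 4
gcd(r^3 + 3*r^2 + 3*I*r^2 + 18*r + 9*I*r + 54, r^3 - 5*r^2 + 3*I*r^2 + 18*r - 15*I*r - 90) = r^2 + 3*I*r + 18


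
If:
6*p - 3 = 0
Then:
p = 1/2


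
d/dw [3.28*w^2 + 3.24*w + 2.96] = 6.56*w + 3.24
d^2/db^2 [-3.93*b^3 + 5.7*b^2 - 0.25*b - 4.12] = 11.4 - 23.58*b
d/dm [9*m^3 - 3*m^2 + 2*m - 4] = 27*m^2 - 6*m + 2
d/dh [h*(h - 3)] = 2*h - 3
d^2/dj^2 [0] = 0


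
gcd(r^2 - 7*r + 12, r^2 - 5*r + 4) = r - 4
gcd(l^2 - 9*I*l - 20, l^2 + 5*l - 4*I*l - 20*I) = l - 4*I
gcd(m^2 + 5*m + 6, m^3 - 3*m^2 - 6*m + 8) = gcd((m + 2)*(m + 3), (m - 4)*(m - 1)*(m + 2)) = m + 2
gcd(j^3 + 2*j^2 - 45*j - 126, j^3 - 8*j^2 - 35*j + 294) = j^2 - j - 42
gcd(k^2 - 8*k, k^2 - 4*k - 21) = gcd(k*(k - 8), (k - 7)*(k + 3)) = 1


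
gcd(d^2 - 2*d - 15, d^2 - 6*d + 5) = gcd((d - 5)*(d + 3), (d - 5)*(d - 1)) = d - 5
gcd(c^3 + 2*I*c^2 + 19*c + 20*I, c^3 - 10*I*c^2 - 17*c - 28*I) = c^2 - 3*I*c + 4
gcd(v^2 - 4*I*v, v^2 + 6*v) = v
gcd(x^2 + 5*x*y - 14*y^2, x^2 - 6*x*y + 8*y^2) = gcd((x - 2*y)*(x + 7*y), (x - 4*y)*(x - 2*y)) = x - 2*y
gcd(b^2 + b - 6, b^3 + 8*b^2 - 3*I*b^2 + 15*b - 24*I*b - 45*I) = b + 3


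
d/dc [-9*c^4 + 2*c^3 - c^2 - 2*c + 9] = -36*c^3 + 6*c^2 - 2*c - 2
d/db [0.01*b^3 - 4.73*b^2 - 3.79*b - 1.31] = 0.03*b^2 - 9.46*b - 3.79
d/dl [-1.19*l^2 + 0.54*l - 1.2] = 0.54 - 2.38*l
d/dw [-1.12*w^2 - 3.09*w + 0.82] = -2.24*w - 3.09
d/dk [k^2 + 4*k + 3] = 2*k + 4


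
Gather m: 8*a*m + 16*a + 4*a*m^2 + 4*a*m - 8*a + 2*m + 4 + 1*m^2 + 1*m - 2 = 8*a + m^2*(4*a + 1) + m*(12*a + 3) + 2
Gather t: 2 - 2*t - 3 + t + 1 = -t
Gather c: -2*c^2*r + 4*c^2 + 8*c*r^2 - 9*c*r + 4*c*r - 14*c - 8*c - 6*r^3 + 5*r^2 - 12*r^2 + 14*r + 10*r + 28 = c^2*(4 - 2*r) + c*(8*r^2 - 5*r - 22) - 6*r^3 - 7*r^2 + 24*r + 28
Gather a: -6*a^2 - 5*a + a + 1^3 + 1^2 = -6*a^2 - 4*a + 2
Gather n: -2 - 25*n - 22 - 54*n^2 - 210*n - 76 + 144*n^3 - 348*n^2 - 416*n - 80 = 144*n^3 - 402*n^2 - 651*n - 180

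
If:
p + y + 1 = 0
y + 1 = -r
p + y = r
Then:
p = -1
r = -1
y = 0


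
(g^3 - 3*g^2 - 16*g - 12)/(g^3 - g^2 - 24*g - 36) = (g + 1)/(g + 3)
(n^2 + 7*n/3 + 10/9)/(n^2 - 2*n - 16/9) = (3*n + 5)/(3*n - 8)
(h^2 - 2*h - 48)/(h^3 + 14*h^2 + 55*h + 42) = (h - 8)/(h^2 + 8*h + 7)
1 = 1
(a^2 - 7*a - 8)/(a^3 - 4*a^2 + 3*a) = (a^2 - 7*a - 8)/(a*(a^2 - 4*a + 3))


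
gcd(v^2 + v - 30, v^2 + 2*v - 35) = v - 5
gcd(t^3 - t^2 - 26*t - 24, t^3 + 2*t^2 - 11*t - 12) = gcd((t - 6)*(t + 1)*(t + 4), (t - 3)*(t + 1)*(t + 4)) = t^2 + 5*t + 4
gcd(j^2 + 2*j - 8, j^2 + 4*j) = j + 4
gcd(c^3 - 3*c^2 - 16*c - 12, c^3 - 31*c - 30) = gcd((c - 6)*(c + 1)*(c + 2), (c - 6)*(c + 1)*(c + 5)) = c^2 - 5*c - 6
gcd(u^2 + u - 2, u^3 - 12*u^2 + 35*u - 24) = u - 1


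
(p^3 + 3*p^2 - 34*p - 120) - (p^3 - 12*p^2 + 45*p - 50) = 15*p^2 - 79*p - 70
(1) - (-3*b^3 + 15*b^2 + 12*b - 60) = 3*b^3 - 15*b^2 - 12*b + 61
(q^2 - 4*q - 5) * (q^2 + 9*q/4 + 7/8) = q^4 - 7*q^3/4 - 105*q^2/8 - 59*q/4 - 35/8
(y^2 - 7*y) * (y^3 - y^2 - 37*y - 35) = y^5 - 8*y^4 - 30*y^3 + 224*y^2 + 245*y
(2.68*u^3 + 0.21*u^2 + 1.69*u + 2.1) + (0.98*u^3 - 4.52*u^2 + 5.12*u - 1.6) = 3.66*u^3 - 4.31*u^2 + 6.81*u + 0.5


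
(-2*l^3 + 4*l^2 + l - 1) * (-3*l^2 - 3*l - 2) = 6*l^5 - 6*l^4 - 11*l^3 - 8*l^2 + l + 2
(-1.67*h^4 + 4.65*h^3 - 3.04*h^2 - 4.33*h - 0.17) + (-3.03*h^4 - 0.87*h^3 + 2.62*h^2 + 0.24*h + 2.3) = -4.7*h^4 + 3.78*h^3 - 0.42*h^2 - 4.09*h + 2.13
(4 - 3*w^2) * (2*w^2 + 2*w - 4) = -6*w^4 - 6*w^3 + 20*w^2 + 8*w - 16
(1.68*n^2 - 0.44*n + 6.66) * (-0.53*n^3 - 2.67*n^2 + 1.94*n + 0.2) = -0.8904*n^5 - 4.2524*n^4 + 0.9042*n^3 - 18.2998*n^2 + 12.8324*n + 1.332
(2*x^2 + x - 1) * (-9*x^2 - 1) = -18*x^4 - 9*x^3 + 7*x^2 - x + 1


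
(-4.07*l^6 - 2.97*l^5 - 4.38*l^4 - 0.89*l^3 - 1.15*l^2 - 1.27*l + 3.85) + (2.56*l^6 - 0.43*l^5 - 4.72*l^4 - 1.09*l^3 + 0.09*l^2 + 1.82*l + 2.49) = -1.51*l^6 - 3.4*l^5 - 9.1*l^4 - 1.98*l^3 - 1.06*l^2 + 0.55*l + 6.34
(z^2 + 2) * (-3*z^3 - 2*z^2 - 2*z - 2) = -3*z^5 - 2*z^4 - 8*z^3 - 6*z^2 - 4*z - 4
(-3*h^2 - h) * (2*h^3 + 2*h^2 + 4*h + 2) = -6*h^5 - 8*h^4 - 14*h^3 - 10*h^2 - 2*h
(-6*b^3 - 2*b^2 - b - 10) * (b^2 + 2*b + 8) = -6*b^5 - 14*b^4 - 53*b^3 - 28*b^2 - 28*b - 80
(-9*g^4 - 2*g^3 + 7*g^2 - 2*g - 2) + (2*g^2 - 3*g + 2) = -9*g^4 - 2*g^3 + 9*g^2 - 5*g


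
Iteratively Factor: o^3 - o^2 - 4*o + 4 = (o - 1)*(o^2 - 4) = (o - 2)*(o - 1)*(o + 2)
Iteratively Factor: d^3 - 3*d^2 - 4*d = (d - 4)*(d^2 + d) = (d - 4)*(d + 1)*(d)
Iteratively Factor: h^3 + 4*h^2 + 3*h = (h + 1)*(h^2 + 3*h) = (h + 1)*(h + 3)*(h)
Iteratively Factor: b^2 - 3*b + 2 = (b - 1)*(b - 2)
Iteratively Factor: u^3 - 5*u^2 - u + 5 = (u - 1)*(u^2 - 4*u - 5) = (u - 1)*(u + 1)*(u - 5)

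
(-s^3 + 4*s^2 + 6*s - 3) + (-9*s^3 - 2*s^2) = -10*s^3 + 2*s^2 + 6*s - 3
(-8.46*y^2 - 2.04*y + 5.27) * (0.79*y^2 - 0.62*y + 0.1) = -6.6834*y^4 + 3.6336*y^3 + 4.5821*y^2 - 3.4714*y + 0.527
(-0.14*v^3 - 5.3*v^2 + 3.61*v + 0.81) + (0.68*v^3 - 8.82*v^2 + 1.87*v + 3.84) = 0.54*v^3 - 14.12*v^2 + 5.48*v + 4.65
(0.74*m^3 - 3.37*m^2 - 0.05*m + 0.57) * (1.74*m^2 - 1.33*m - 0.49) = 1.2876*m^5 - 6.848*m^4 + 4.0325*m^3 + 2.7096*m^2 - 0.7336*m - 0.2793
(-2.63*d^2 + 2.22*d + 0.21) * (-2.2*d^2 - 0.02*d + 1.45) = 5.786*d^4 - 4.8314*d^3 - 4.3199*d^2 + 3.2148*d + 0.3045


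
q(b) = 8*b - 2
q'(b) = 8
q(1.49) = 9.92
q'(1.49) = 8.00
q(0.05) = -1.60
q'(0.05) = 8.00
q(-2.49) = -21.92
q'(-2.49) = 8.00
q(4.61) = 34.88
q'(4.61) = 8.00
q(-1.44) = -13.52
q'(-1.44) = 8.00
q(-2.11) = -18.88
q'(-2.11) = 8.00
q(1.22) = 7.76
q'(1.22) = 8.00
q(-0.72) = -7.76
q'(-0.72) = 8.00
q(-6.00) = -50.00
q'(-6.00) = 8.00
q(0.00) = -2.00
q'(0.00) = 8.00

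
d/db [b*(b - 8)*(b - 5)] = 3*b^2 - 26*b + 40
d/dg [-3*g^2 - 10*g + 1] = -6*g - 10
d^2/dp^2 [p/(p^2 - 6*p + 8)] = 2*(4*p*(p - 3)^2 + 3*(2 - p)*(p^2 - 6*p + 8))/(p^2 - 6*p + 8)^3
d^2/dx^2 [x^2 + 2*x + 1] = 2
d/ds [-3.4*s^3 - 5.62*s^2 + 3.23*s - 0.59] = -10.2*s^2 - 11.24*s + 3.23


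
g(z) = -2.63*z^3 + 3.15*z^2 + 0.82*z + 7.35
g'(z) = -7.89*z^2 + 6.3*z + 0.82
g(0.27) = 7.75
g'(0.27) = 1.95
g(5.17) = -267.65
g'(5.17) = -177.50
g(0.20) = 7.62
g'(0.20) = 1.76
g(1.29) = 8.00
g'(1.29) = -4.18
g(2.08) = -0.98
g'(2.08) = -20.21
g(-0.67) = 9.01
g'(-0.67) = -6.94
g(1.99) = 0.73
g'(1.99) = -17.89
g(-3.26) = 129.27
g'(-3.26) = -103.57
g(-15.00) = 9580.05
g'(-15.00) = -1868.93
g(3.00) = -32.85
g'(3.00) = -51.29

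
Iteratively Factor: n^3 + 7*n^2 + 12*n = (n + 3)*(n^2 + 4*n) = (n + 3)*(n + 4)*(n)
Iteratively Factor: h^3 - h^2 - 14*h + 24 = (h - 2)*(h^2 + h - 12) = (h - 2)*(h + 4)*(h - 3)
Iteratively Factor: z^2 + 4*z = (z + 4)*(z)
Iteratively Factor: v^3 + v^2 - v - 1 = (v - 1)*(v^2 + 2*v + 1) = (v - 1)*(v + 1)*(v + 1)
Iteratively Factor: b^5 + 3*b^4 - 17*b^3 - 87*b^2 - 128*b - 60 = (b + 2)*(b^4 + b^3 - 19*b^2 - 49*b - 30) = (b + 2)^2*(b^3 - b^2 - 17*b - 15) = (b - 5)*(b + 2)^2*(b^2 + 4*b + 3) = (b - 5)*(b + 1)*(b + 2)^2*(b + 3)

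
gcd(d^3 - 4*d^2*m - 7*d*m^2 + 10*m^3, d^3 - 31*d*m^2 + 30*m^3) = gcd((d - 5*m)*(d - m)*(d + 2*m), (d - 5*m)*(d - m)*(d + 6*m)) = d^2 - 6*d*m + 5*m^2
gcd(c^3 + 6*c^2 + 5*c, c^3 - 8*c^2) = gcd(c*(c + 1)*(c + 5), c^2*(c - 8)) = c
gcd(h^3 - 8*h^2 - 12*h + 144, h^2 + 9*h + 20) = h + 4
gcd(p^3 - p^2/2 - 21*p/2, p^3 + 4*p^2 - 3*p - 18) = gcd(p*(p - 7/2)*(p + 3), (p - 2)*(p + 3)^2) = p + 3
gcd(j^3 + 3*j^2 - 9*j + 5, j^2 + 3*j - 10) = j + 5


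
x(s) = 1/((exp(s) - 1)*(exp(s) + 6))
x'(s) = -exp(s)/((exp(s) - 1)*(exp(s) + 6)^2) - exp(s)/((exp(s) - 1)^2*(exp(s) + 6))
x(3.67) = 0.00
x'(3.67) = -0.00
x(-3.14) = -0.17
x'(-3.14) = -0.01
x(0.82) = 0.10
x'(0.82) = -0.20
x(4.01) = 0.00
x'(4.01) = -0.00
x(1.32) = 0.04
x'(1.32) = -0.07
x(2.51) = 0.00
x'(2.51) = -0.01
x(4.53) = 0.00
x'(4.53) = -0.00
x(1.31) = 0.04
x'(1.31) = -0.07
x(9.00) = 0.00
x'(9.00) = 0.00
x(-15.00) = -0.17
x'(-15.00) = 0.00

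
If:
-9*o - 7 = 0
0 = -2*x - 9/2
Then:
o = -7/9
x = -9/4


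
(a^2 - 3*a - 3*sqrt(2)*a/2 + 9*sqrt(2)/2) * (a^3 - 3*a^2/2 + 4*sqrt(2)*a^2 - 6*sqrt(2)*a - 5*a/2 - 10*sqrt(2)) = a^5 - 9*a^4/2 + 5*sqrt(2)*a^4/2 - 45*sqrt(2)*a^3/4 - 10*a^3 + 5*sqrt(2)*a^2 + 123*a^2/2 - 24*a + 75*sqrt(2)*a/4 - 90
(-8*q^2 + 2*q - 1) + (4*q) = -8*q^2 + 6*q - 1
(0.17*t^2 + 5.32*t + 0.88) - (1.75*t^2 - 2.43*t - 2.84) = -1.58*t^2 + 7.75*t + 3.72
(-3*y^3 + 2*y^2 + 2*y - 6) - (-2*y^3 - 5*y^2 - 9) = -y^3 + 7*y^2 + 2*y + 3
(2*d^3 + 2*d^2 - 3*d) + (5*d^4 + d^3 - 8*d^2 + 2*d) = 5*d^4 + 3*d^3 - 6*d^2 - d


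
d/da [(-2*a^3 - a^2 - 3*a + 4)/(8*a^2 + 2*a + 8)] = (-8*a^4 - 4*a^3 - 13*a^2 - 40*a - 16)/(2*(16*a^4 + 8*a^3 + 33*a^2 + 8*a + 16))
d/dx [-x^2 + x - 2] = 1 - 2*x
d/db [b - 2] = 1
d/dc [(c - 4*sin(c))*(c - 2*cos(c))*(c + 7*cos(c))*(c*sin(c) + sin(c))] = -(c + 1)*(c - 4*sin(c))*(c - 2*cos(c))*(7*sin(c) - 1)*sin(c) + (c + 1)*(c - 4*sin(c))*(c + 7*cos(c))*(2*sin(c) + 1)*sin(c) - (c + 1)*(c - 2*cos(c))*(c + 7*cos(c))*(4*cos(c) - 1)*sin(c) + (c - 4*sin(c))*(c - 2*cos(c))*(c + 7*cos(c))*(c*cos(c) + sqrt(2)*sin(c + pi/4))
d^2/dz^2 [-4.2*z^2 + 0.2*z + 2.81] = -8.40000000000000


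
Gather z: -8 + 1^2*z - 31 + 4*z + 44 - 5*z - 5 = 0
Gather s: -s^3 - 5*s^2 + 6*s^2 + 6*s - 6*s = -s^3 + s^2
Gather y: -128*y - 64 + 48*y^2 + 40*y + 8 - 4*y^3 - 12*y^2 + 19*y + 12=-4*y^3 + 36*y^2 - 69*y - 44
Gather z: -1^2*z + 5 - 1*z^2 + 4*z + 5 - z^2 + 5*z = -2*z^2 + 8*z + 10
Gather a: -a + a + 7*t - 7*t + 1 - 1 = 0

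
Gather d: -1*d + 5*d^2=5*d^2 - d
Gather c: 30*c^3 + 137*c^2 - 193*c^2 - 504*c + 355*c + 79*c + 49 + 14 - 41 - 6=30*c^3 - 56*c^2 - 70*c + 16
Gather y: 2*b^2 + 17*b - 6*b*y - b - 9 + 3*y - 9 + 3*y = 2*b^2 + 16*b + y*(6 - 6*b) - 18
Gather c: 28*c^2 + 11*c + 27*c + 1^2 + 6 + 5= 28*c^2 + 38*c + 12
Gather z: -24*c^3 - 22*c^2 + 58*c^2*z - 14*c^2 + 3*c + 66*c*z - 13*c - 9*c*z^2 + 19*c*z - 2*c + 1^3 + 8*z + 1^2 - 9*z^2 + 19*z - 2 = -24*c^3 - 36*c^2 - 12*c + z^2*(-9*c - 9) + z*(58*c^2 + 85*c + 27)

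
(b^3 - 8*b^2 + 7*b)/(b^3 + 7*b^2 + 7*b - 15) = b*(b - 7)/(b^2 + 8*b + 15)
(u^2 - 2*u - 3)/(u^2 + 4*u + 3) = (u - 3)/(u + 3)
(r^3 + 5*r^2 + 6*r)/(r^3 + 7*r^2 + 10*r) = (r + 3)/(r + 5)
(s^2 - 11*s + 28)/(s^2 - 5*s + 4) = (s - 7)/(s - 1)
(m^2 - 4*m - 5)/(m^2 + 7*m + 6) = (m - 5)/(m + 6)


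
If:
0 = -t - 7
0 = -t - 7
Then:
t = -7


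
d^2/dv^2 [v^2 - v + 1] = 2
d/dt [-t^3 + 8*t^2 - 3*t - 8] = -3*t^2 + 16*t - 3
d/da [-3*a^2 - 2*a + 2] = -6*a - 2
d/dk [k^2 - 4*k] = 2*k - 4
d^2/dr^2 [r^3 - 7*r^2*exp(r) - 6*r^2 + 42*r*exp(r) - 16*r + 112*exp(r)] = -7*r^2*exp(r) + 14*r*exp(r) + 6*r + 182*exp(r) - 12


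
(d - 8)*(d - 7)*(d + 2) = d^3 - 13*d^2 + 26*d + 112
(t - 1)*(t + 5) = t^2 + 4*t - 5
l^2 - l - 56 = (l - 8)*(l + 7)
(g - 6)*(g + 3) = g^2 - 3*g - 18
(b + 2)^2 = b^2 + 4*b + 4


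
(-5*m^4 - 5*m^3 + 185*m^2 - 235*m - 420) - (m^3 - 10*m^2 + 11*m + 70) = -5*m^4 - 6*m^3 + 195*m^2 - 246*m - 490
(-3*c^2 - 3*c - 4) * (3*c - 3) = -9*c^3 - 3*c + 12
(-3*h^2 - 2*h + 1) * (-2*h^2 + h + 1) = 6*h^4 + h^3 - 7*h^2 - h + 1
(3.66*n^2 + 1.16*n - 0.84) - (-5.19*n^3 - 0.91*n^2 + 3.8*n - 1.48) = 5.19*n^3 + 4.57*n^2 - 2.64*n + 0.64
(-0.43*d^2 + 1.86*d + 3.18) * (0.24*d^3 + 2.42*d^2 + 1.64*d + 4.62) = -0.1032*d^5 - 0.5942*d^4 + 4.5592*d^3 + 8.7594*d^2 + 13.8084*d + 14.6916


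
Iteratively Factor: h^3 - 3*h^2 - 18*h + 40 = (h - 2)*(h^2 - h - 20) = (h - 2)*(h + 4)*(h - 5)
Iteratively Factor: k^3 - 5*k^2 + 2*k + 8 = (k + 1)*(k^2 - 6*k + 8) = (k - 2)*(k + 1)*(k - 4)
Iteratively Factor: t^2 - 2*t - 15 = (t - 5)*(t + 3)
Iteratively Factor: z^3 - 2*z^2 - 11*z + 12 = (z + 3)*(z^2 - 5*z + 4) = (z - 1)*(z + 3)*(z - 4)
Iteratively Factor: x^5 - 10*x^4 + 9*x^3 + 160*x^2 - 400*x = (x - 5)*(x^4 - 5*x^3 - 16*x^2 + 80*x) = (x - 5)*(x - 4)*(x^3 - x^2 - 20*x) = (x - 5)^2*(x - 4)*(x^2 + 4*x) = x*(x - 5)^2*(x - 4)*(x + 4)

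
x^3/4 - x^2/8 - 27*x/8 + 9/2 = (x/4 + 1)*(x - 3)*(x - 3/2)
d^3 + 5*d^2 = d^2*(d + 5)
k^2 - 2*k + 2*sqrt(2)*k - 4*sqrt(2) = (k - 2)*(k + 2*sqrt(2))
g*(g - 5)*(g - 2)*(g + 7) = g^4 - 39*g^2 + 70*g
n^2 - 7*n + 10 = (n - 5)*(n - 2)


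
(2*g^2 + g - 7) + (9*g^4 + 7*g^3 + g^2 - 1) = 9*g^4 + 7*g^3 + 3*g^2 + g - 8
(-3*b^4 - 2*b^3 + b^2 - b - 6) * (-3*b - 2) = 9*b^5 + 12*b^4 + b^3 + b^2 + 20*b + 12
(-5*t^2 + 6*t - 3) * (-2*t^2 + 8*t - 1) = 10*t^4 - 52*t^3 + 59*t^2 - 30*t + 3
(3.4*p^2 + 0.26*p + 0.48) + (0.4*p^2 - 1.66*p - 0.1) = 3.8*p^2 - 1.4*p + 0.38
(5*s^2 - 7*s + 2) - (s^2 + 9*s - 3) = 4*s^2 - 16*s + 5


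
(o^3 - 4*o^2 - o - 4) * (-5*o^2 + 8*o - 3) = -5*o^5 + 28*o^4 - 30*o^3 + 24*o^2 - 29*o + 12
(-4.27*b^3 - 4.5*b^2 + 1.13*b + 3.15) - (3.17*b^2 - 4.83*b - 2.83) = -4.27*b^3 - 7.67*b^2 + 5.96*b + 5.98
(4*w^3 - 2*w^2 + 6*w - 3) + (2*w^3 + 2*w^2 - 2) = 6*w^3 + 6*w - 5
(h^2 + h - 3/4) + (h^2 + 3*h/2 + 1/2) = 2*h^2 + 5*h/2 - 1/4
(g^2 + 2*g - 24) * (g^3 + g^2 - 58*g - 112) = g^5 + 3*g^4 - 80*g^3 - 252*g^2 + 1168*g + 2688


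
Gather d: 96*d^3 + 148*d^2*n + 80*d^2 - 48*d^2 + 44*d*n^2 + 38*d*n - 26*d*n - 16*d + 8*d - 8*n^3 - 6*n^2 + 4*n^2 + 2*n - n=96*d^3 + d^2*(148*n + 32) + d*(44*n^2 + 12*n - 8) - 8*n^3 - 2*n^2 + n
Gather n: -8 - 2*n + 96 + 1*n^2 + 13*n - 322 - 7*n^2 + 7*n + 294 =-6*n^2 + 18*n + 60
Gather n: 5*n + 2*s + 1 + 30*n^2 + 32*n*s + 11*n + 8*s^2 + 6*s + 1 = 30*n^2 + n*(32*s + 16) + 8*s^2 + 8*s + 2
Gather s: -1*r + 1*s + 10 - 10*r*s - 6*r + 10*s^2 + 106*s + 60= -7*r + 10*s^2 + s*(107 - 10*r) + 70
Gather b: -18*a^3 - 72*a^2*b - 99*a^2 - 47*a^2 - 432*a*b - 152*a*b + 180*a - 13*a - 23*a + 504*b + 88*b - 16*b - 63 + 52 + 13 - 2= -18*a^3 - 146*a^2 + 144*a + b*(-72*a^2 - 584*a + 576)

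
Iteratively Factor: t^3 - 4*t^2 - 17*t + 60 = (t + 4)*(t^2 - 8*t + 15) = (t - 3)*(t + 4)*(t - 5)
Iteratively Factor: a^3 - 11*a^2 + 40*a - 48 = (a - 4)*(a^2 - 7*a + 12) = (a - 4)^2*(a - 3)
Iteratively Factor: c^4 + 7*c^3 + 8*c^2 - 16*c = (c + 4)*(c^3 + 3*c^2 - 4*c) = (c - 1)*(c + 4)*(c^2 + 4*c) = c*(c - 1)*(c + 4)*(c + 4)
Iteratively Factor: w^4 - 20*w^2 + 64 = (w - 2)*(w^3 + 2*w^2 - 16*w - 32) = (w - 2)*(w + 4)*(w^2 - 2*w - 8) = (w - 2)*(w + 2)*(w + 4)*(w - 4)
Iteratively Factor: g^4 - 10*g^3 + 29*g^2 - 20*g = (g)*(g^3 - 10*g^2 + 29*g - 20) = g*(g - 4)*(g^2 - 6*g + 5) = g*(g - 4)*(g - 1)*(g - 5)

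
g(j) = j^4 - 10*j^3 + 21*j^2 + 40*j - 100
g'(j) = 4*j^3 - 30*j^2 + 42*j + 40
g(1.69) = -12.53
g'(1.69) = 44.60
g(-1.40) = -83.56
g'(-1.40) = -88.58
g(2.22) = 7.18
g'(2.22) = 29.15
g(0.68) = -66.02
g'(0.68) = 55.95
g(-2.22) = 48.40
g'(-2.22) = -244.86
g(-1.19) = -99.00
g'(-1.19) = -59.20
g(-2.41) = 99.28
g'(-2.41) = -291.45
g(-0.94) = -109.96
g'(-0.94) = -29.31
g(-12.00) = 40460.00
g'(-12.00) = -11696.00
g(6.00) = 32.00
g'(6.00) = 76.00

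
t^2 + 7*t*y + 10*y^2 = (t + 2*y)*(t + 5*y)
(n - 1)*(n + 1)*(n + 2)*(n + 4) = n^4 + 6*n^3 + 7*n^2 - 6*n - 8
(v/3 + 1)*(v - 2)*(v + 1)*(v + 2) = v^4/3 + 4*v^3/3 - v^2/3 - 16*v/3 - 4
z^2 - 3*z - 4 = (z - 4)*(z + 1)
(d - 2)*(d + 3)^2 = d^3 + 4*d^2 - 3*d - 18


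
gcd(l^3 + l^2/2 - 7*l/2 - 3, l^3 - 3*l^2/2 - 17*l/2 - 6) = l^2 + 5*l/2 + 3/2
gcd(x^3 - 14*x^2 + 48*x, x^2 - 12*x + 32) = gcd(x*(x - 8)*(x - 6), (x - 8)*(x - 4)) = x - 8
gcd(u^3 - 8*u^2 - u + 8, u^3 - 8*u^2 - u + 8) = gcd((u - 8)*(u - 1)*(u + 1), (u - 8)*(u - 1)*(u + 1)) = u^3 - 8*u^2 - u + 8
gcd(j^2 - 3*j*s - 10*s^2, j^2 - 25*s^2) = -j + 5*s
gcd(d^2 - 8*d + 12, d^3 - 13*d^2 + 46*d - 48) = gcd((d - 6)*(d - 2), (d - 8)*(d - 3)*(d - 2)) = d - 2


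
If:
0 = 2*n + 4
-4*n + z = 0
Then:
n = -2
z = -8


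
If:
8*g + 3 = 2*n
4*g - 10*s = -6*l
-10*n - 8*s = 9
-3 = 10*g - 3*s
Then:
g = -12/25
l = -17/25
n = -21/50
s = -3/5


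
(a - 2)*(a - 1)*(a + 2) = a^3 - a^2 - 4*a + 4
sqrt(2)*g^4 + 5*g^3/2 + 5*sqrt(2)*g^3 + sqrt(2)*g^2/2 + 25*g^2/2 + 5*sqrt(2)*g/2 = g*(g + 5)*(g + sqrt(2))*(sqrt(2)*g + 1/2)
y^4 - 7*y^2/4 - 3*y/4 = y*(y - 3/2)*(y + 1/2)*(y + 1)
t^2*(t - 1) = t^3 - t^2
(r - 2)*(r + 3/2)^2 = r^3 + r^2 - 15*r/4 - 9/2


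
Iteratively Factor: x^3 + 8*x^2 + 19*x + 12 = (x + 3)*(x^2 + 5*x + 4) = (x + 1)*(x + 3)*(x + 4)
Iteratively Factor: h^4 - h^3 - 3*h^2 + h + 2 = (h + 1)*(h^3 - 2*h^2 - h + 2) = (h - 2)*(h + 1)*(h^2 - 1) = (h - 2)*(h + 1)^2*(h - 1)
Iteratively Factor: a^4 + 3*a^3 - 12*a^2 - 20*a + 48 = (a - 2)*(a^3 + 5*a^2 - 2*a - 24) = (a - 2)^2*(a^2 + 7*a + 12) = (a - 2)^2*(a + 4)*(a + 3)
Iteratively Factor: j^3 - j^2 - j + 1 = (j + 1)*(j^2 - 2*j + 1) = (j - 1)*(j + 1)*(j - 1)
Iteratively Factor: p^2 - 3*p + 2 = (p - 2)*(p - 1)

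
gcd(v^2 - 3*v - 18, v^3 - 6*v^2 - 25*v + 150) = v - 6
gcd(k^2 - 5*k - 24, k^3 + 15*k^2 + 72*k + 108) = k + 3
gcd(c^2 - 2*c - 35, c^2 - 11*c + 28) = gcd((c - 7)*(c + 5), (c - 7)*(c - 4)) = c - 7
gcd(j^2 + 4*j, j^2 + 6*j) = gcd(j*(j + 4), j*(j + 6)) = j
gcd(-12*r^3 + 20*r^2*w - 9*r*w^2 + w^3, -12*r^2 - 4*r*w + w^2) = 6*r - w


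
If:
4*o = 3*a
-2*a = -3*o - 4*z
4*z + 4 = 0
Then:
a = 16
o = 12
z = -1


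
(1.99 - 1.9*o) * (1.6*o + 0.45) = -3.04*o^2 + 2.329*o + 0.8955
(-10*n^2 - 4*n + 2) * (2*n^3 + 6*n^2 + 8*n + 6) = -20*n^5 - 68*n^4 - 100*n^3 - 80*n^2 - 8*n + 12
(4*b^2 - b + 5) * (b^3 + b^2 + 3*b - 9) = 4*b^5 + 3*b^4 + 16*b^3 - 34*b^2 + 24*b - 45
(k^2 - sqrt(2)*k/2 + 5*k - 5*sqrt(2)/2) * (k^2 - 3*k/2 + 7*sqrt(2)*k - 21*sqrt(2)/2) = k^4 + 7*k^3/2 + 13*sqrt(2)*k^3/2 - 29*k^2/2 + 91*sqrt(2)*k^2/4 - 195*sqrt(2)*k/4 - 49*k/2 + 105/2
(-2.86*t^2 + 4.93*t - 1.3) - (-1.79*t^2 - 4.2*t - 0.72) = -1.07*t^2 + 9.13*t - 0.58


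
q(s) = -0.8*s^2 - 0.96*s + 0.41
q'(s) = -1.6*s - 0.96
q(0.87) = -1.03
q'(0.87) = -2.35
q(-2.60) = -2.50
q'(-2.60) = 3.20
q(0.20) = 0.19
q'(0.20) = -1.28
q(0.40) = -0.10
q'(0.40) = -1.60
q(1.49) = -2.80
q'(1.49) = -3.34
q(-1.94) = -0.74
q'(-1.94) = 2.14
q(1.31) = -2.22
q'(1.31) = -3.06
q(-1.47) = 0.09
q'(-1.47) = 1.39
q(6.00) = -34.15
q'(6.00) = -10.56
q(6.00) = -34.15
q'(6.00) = -10.56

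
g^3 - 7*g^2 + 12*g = g*(g - 4)*(g - 3)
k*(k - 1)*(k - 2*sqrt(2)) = k^3 - 2*sqrt(2)*k^2 - k^2 + 2*sqrt(2)*k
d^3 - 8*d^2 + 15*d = d*(d - 5)*(d - 3)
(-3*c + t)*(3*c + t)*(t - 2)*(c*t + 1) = -9*c^3*t^2 + 18*c^3*t - 9*c^2*t + 18*c^2 + c*t^4 - 2*c*t^3 + t^3 - 2*t^2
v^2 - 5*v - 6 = (v - 6)*(v + 1)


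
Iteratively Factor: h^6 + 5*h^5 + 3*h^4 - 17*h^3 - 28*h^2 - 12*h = (h + 2)*(h^5 + 3*h^4 - 3*h^3 - 11*h^2 - 6*h) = (h + 2)*(h + 3)*(h^4 - 3*h^2 - 2*h) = (h + 1)*(h + 2)*(h + 3)*(h^3 - h^2 - 2*h) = h*(h + 1)*(h + 2)*(h + 3)*(h^2 - h - 2) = h*(h - 2)*(h + 1)*(h + 2)*(h + 3)*(h + 1)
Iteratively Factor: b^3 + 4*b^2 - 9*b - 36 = (b + 4)*(b^2 - 9) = (b - 3)*(b + 4)*(b + 3)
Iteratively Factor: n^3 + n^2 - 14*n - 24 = (n + 2)*(n^2 - n - 12) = (n + 2)*(n + 3)*(n - 4)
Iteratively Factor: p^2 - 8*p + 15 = (p - 3)*(p - 5)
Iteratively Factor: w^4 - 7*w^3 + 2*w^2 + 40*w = (w + 2)*(w^3 - 9*w^2 + 20*w) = (w - 5)*(w + 2)*(w^2 - 4*w) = w*(w - 5)*(w + 2)*(w - 4)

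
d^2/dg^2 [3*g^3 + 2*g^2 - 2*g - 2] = 18*g + 4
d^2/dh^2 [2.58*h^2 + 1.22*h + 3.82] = 5.16000000000000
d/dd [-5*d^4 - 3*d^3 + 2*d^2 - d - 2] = -20*d^3 - 9*d^2 + 4*d - 1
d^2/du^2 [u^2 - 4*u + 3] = 2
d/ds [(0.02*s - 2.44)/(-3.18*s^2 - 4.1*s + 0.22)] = (0.0636*s^2 - 15.5184*s - 9.9996)/(10.1124*s^4 + 26.076*s^3 + 15.4108*s^2 - 1.804*s + 0.0484)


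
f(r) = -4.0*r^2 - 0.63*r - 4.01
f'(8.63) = -69.67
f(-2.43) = -26.10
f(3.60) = -58.12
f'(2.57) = -21.19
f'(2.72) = -22.39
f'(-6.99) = 55.29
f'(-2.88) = 22.41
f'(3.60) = -29.43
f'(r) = -8.0*r - 0.63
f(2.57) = -32.05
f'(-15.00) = 119.37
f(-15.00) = -894.56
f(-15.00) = -894.56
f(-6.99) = -195.05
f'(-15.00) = 119.37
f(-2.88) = -35.37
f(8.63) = -307.35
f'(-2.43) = 18.81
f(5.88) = -146.01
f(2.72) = -35.32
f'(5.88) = -47.67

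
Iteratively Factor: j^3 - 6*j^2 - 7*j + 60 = (j - 5)*(j^2 - j - 12) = (j - 5)*(j - 4)*(j + 3)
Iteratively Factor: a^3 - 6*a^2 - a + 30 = (a - 3)*(a^2 - 3*a - 10) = (a - 5)*(a - 3)*(a + 2)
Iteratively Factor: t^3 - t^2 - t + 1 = (t + 1)*(t^2 - 2*t + 1) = (t - 1)*(t + 1)*(t - 1)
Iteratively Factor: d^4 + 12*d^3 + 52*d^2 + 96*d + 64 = (d + 2)*(d^3 + 10*d^2 + 32*d + 32) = (d + 2)^2*(d^2 + 8*d + 16) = (d + 2)^2*(d + 4)*(d + 4)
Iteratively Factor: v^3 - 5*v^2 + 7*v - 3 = (v - 1)*(v^2 - 4*v + 3) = (v - 3)*(v - 1)*(v - 1)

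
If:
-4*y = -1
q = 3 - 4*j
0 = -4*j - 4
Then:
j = -1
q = 7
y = 1/4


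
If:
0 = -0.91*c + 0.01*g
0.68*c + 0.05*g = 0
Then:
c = 0.00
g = 0.00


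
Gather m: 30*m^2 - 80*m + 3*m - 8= 30*m^2 - 77*m - 8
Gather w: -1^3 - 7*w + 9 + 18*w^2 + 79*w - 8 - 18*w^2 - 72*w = 0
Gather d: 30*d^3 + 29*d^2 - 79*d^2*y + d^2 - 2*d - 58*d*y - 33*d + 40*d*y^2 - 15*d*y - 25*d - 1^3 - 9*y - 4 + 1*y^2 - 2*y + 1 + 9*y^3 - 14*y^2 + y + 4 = 30*d^3 + d^2*(30 - 79*y) + d*(40*y^2 - 73*y - 60) + 9*y^3 - 13*y^2 - 10*y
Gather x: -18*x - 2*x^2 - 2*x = -2*x^2 - 20*x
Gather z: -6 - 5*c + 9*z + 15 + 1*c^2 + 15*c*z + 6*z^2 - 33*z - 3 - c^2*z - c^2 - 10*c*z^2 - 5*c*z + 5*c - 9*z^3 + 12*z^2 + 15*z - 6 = -9*z^3 + z^2*(18 - 10*c) + z*(-c^2 + 10*c - 9)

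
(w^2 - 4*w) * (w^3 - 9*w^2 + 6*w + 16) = w^5 - 13*w^4 + 42*w^3 - 8*w^2 - 64*w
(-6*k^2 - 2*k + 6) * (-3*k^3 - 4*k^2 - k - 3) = 18*k^5 + 30*k^4 - 4*k^3 - 4*k^2 - 18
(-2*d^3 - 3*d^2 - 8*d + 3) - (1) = -2*d^3 - 3*d^2 - 8*d + 2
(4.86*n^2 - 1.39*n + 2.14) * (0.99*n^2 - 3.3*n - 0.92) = 4.8114*n^4 - 17.4141*n^3 + 2.2344*n^2 - 5.7832*n - 1.9688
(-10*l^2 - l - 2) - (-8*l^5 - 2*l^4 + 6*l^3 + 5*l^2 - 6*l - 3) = 8*l^5 + 2*l^4 - 6*l^3 - 15*l^2 + 5*l + 1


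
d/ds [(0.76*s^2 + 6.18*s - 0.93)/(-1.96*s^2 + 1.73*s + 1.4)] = (13.4276*s^2 - 1.5176*s + 10.2609)/(3.8416*s^4 - 6.7816*s^3 - 2.4951*s^2 + 4.844*s + 1.96)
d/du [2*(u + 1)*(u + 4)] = 4*u + 10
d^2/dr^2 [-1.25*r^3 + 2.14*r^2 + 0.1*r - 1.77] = 4.28 - 7.5*r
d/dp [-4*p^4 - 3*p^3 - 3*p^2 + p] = -16*p^3 - 9*p^2 - 6*p + 1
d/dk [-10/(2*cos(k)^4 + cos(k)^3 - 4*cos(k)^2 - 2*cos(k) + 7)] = 160*(8*sin(k)^2*cos(k) + 3*sin(k)^2 - 1)*sin(k)/(8*sin(k)^4 - 5*cos(k) + cos(3*k) + 20)^2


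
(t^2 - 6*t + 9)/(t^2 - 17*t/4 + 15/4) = 4*(t - 3)/(4*t - 5)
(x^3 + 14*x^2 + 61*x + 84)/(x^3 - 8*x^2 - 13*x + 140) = (x^2 + 10*x + 21)/(x^2 - 12*x + 35)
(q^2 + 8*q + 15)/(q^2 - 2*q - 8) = (q^2 + 8*q + 15)/(q^2 - 2*q - 8)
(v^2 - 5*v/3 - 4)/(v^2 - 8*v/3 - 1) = (3*v + 4)/(3*v + 1)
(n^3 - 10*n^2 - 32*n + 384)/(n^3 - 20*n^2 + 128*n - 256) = (n + 6)/(n - 4)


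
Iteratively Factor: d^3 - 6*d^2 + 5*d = (d)*(d^2 - 6*d + 5) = d*(d - 5)*(d - 1)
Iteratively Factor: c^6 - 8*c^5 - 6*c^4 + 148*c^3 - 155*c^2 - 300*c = (c)*(c^5 - 8*c^4 - 6*c^3 + 148*c^2 - 155*c - 300) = c*(c + 4)*(c^4 - 12*c^3 + 42*c^2 - 20*c - 75) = c*(c - 5)*(c + 4)*(c^3 - 7*c^2 + 7*c + 15) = c*(c - 5)*(c + 1)*(c + 4)*(c^2 - 8*c + 15) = c*(c - 5)*(c - 3)*(c + 1)*(c + 4)*(c - 5)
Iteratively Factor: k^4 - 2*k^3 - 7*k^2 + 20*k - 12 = (k - 2)*(k^3 - 7*k + 6) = (k - 2)*(k - 1)*(k^2 + k - 6) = (k - 2)^2*(k - 1)*(k + 3)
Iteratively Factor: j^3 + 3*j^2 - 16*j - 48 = (j + 4)*(j^2 - j - 12) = (j + 3)*(j + 4)*(j - 4)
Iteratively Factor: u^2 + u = (u + 1)*(u)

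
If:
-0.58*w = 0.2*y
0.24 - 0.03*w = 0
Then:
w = 8.00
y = -23.20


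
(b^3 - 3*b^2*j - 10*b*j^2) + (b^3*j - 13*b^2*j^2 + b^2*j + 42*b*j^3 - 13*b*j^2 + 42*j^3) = b^3*j + b^3 - 13*b^2*j^2 - 2*b^2*j + 42*b*j^3 - 23*b*j^2 + 42*j^3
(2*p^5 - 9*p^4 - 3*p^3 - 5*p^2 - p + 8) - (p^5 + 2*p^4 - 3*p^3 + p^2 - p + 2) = p^5 - 11*p^4 - 6*p^2 + 6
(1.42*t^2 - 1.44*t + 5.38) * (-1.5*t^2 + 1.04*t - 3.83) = -2.13*t^4 + 3.6368*t^3 - 15.0062*t^2 + 11.1104*t - 20.6054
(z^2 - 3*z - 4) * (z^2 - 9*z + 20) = z^4 - 12*z^3 + 43*z^2 - 24*z - 80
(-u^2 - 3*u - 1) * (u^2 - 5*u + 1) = -u^4 + 2*u^3 + 13*u^2 + 2*u - 1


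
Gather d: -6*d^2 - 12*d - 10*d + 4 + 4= -6*d^2 - 22*d + 8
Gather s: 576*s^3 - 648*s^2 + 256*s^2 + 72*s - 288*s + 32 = 576*s^3 - 392*s^2 - 216*s + 32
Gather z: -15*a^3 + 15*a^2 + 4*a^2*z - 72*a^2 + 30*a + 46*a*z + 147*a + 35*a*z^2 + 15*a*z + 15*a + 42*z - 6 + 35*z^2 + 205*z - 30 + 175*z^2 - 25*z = -15*a^3 - 57*a^2 + 192*a + z^2*(35*a + 210) + z*(4*a^2 + 61*a + 222) - 36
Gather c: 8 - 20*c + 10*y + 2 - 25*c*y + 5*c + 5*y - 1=c*(-25*y - 15) + 15*y + 9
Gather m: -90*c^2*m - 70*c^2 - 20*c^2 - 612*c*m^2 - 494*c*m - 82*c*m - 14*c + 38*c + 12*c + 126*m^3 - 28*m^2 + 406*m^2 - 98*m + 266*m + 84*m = -90*c^2 + 36*c + 126*m^3 + m^2*(378 - 612*c) + m*(-90*c^2 - 576*c + 252)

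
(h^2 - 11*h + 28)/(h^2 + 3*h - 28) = (h - 7)/(h + 7)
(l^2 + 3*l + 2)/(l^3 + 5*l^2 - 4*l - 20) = (l + 1)/(l^2 + 3*l - 10)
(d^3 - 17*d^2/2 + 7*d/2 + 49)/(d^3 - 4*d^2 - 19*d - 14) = (d - 7/2)/(d + 1)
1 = 1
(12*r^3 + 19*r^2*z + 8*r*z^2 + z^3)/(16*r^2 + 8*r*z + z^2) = (3*r^2 + 4*r*z + z^2)/(4*r + z)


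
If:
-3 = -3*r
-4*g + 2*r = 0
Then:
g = 1/2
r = 1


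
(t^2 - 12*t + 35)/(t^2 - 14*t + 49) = (t - 5)/(t - 7)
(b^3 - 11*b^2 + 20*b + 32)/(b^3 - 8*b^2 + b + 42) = (b^3 - 11*b^2 + 20*b + 32)/(b^3 - 8*b^2 + b + 42)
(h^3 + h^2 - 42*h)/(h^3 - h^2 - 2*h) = (-h^2 - h + 42)/(-h^2 + h + 2)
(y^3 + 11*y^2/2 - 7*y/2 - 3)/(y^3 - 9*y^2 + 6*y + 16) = (2*y^3 + 11*y^2 - 7*y - 6)/(2*(y^3 - 9*y^2 + 6*y + 16))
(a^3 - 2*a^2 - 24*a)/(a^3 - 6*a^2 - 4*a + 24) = a*(a + 4)/(a^2 - 4)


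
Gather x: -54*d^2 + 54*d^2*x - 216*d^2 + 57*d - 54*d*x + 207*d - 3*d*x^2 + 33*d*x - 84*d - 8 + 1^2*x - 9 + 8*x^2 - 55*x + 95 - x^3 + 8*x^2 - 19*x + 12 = -270*d^2 + 180*d - x^3 + x^2*(16 - 3*d) + x*(54*d^2 - 21*d - 73) + 90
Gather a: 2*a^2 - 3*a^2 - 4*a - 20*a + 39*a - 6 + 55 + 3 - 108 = -a^2 + 15*a - 56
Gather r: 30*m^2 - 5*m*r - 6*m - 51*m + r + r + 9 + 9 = 30*m^2 - 57*m + r*(2 - 5*m) + 18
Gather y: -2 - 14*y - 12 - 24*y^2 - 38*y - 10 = -24*y^2 - 52*y - 24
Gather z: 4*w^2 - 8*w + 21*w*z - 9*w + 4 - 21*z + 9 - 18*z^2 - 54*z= 4*w^2 - 17*w - 18*z^2 + z*(21*w - 75) + 13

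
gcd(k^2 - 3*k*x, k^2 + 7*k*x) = k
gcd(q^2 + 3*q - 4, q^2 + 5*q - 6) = q - 1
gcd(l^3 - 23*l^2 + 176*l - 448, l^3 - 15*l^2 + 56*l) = l^2 - 15*l + 56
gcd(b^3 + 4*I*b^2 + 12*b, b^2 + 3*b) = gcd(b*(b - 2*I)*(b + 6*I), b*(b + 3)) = b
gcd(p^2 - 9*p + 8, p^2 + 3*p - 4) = p - 1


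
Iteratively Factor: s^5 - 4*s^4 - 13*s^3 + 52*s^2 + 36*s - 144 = (s + 2)*(s^4 - 6*s^3 - s^2 + 54*s - 72) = (s - 3)*(s + 2)*(s^3 - 3*s^2 - 10*s + 24) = (s - 3)*(s + 2)*(s + 3)*(s^2 - 6*s + 8) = (s - 4)*(s - 3)*(s + 2)*(s + 3)*(s - 2)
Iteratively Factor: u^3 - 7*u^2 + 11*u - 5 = (u - 1)*(u^2 - 6*u + 5) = (u - 1)^2*(u - 5)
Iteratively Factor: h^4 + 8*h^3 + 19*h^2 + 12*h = (h + 4)*(h^3 + 4*h^2 + 3*h) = (h + 3)*(h + 4)*(h^2 + h) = h*(h + 3)*(h + 4)*(h + 1)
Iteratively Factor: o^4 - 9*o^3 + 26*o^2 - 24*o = (o)*(o^3 - 9*o^2 + 26*o - 24) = o*(o - 2)*(o^2 - 7*o + 12) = o*(o - 3)*(o - 2)*(o - 4)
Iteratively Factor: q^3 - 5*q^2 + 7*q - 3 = (q - 1)*(q^2 - 4*q + 3) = (q - 3)*(q - 1)*(q - 1)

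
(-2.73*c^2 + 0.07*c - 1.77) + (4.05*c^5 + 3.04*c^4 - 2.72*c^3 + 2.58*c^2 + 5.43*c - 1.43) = 4.05*c^5 + 3.04*c^4 - 2.72*c^3 - 0.15*c^2 + 5.5*c - 3.2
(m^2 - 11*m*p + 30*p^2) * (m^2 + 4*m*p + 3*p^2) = m^4 - 7*m^3*p - 11*m^2*p^2 + 87*m*p^3 + 90*p^4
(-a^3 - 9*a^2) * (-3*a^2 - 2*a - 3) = 3*a^5 + 29*a^4 + 21*a^3 + 27*a^2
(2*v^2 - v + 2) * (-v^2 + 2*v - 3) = -2*v^4 + 5*v^3 - 10*v^2 + 7*v - 6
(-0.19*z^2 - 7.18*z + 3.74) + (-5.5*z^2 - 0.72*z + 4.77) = -5.69*z^2 - 7.9*z + 8.51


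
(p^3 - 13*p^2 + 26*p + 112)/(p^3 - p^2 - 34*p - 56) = (p - 8)/(p + 4)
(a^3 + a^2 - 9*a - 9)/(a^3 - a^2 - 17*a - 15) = (a - 3)/(a - 5)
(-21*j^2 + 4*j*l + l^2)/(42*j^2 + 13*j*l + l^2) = (-3*j + l)/(6*j + l)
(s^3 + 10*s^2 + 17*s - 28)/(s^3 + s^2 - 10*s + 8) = (s + 7)/(s - 2)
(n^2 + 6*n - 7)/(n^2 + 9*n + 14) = (n - 1)/(n + 2)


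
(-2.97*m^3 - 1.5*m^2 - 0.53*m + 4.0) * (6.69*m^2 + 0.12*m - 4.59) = -19.8693*m^5 - 10.3914*m^4 + 9.9066*m^3 + 33.5814*m^2 + 2.9127*m - 18.36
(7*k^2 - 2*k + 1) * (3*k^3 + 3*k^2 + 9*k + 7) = 21*k^5 + 15*k^4 + 60*k^3 + 34*k^2 - 5*k + 7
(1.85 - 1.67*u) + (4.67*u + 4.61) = 3.0*u + 6.46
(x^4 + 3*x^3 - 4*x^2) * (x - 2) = x^5 + x^4 - 10*x^3 + 8*x^2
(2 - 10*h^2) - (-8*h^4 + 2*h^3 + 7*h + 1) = 8*h^4 - 2*h^3 - 10*h^2 - 7*h + 1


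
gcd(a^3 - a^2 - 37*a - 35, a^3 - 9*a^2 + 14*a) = a - 7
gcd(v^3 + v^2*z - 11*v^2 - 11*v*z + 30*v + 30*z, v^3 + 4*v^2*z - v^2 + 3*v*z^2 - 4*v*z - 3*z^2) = v + z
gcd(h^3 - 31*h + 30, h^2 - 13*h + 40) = h - 5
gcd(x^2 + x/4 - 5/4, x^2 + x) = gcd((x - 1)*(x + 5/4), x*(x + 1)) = 1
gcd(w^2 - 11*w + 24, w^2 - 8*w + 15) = w - 3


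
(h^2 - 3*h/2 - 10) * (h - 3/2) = h^3 - 3*h^2 - 31*h/4 + 15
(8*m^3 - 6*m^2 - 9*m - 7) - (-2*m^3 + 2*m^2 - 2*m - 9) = 10*m^3 - 8*m^2 - 7*m + 2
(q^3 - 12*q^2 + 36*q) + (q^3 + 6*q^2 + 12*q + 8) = 2*q^3 - 6*q^2 + 48*q + 8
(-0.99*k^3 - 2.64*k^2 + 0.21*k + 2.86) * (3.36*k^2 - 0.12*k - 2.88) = -3.3264*k^5 - 8.7516*k^4 + 3.8736*k^3 + 17.1876*k^2 - 0.948*k - 8.2368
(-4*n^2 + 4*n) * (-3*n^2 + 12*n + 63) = 12*n^4 - 60*n^3 - 204*n^2 + 252*n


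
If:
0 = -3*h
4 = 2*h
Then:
No Solution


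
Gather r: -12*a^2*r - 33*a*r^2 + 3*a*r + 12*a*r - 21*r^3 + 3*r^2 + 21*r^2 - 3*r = -21*r^3 + r^2*(24 - 33*a) + r*(-12*a^2 + 15*a - 3)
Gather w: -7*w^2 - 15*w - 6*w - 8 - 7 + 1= -7*w^2 - 21*w - 14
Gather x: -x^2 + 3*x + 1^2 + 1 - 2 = -x^2 + 3*x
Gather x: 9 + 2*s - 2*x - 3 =2*s - 2*x + 6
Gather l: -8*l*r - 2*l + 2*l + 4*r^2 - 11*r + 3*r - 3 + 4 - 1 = -8*l*r + 4*r^2 - 8*r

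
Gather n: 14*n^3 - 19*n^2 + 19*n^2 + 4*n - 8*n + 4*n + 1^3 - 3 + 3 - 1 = 14*n^3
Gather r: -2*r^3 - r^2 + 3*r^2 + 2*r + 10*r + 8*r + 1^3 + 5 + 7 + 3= -2*r^3 + 2*r^2 + 20*r + 16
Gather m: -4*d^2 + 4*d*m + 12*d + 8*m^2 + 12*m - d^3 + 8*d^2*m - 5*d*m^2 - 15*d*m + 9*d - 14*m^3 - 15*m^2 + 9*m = -d^3 - 4*d^2 + 21*d - 14*m^3 + m^2*(-5*d - 7) + m*(8*d^2 - 11*d + 21)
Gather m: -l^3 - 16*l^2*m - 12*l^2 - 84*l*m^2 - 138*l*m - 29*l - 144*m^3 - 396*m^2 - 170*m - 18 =-l^3 - 12*l^2 - 29*l - 144*m^3 + m^2*(-84*l - 396) + m*(-16*l^2 - 138*l - 170) - 18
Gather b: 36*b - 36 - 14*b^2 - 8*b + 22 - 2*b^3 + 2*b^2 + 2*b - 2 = -2*b^3 - 12*b^2 + 30*b - 16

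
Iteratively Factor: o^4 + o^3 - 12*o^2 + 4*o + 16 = (o + 1)*(o^3 - 12*o + 16) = (o + 1)*(o + 4)*(o^2 - 4*o + 4) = (o - 2)*(o + 1)*(o + 4)*(o - 2)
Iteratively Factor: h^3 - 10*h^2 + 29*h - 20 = (h - 1)*(h^2 - 9*h + 20) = (h - 4)*(h - 1)*(h - 5)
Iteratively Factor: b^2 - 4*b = (b)*(b - 4)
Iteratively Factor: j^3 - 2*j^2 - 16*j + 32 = (j - 2)*(j^2 - 16) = (j - 4)*(j - 2)*(j + 4)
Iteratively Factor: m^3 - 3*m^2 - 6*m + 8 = (m + 2)*(m^2 - 5*m + 4) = (m - 1)*(m + 2)*(m - 4)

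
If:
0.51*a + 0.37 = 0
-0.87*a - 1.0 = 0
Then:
No Solution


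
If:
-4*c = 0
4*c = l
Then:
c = 0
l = 0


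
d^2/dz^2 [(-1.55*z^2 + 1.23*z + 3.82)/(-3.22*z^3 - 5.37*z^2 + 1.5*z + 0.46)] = (32.14204*z^6 - 76.5187920000001*z^5 - 557.978988*z^4 - 1082.558402*z^3 - 549.1278*z^2 + 132.44142*z - 33.708968)/(33.386248*z^9 + 167.034924*z^8 + 231.906654*z^7 - 15.076839*z^6 - 155.755314*z^5 + 9.783378*z^4 + 20.900856*z^3 + 0.303876*z^2 - 0.9522*z - 0.097336)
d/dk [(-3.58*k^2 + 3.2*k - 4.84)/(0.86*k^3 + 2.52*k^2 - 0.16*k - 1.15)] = (3.0788*k^4 - 5.504*k^3 + 4.996*k^2 + 32.6276*k - 4.4544)/(0.7396*k^6 + 4.3344*k^5 + 6.0752*k^4 - 2.7844*k^3 - 5.7704*k^2 + 0.368*k + 1.3225)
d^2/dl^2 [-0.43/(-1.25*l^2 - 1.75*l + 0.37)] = (-1.34375*l^2 - 1.88125*l + 0.43*(2.5*l + 1.75)*(5.0*l + 3.5) + 0.39775)/(1.25*l^2 + 1.75*l - 0.37)^3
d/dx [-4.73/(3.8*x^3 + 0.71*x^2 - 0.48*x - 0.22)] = (53.922*x^2 + 6.7166*x - 2.2704)/(3.8*x^3 + 0.71*x^2 - 0.48*x - 0.22)^2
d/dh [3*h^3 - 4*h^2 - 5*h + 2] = 9*h^2 - 8*h - 5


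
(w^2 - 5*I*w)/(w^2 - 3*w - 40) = w*(-w + 5*I)/(-w^2 + 3*w + 40)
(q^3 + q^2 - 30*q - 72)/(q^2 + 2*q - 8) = (q^2 - 3*q - 18)/(q - 2)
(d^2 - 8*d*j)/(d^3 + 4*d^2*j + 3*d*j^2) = (d - 8*j)/(d^2 + 4*d*j + 3*j^2)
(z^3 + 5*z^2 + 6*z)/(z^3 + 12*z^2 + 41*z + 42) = z/(z + 7)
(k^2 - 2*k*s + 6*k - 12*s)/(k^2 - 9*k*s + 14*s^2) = (-k - 6)/(-k + 7*s)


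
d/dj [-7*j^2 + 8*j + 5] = 8 - 14*j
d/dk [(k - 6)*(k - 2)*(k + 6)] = 3*k^2 - 4*k - 36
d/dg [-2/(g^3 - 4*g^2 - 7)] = 2*g*(3*g - 8)/(-g^3 + 4*g^2 + 7)^2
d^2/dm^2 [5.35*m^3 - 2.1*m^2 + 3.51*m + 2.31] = 32.1*m - 4.2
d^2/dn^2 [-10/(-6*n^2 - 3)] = 40*(6*n^2 - 1)/(3*(2*n^2 + 1)^3)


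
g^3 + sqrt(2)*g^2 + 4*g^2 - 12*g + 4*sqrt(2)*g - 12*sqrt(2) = (g - 2)*(g + 6)*(g + sqrt(2))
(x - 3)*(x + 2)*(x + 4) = x^3 + 3*x^2 - 10*x - 24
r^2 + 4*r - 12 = (r - 2)*(r + 6)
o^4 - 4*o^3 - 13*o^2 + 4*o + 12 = (o - 6)*(o - 1)*(o + 1)*(o + 2)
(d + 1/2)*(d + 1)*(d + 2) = d^3 + 7*d^2/2 + 7*d/2 + 1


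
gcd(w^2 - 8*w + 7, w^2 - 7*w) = w - 7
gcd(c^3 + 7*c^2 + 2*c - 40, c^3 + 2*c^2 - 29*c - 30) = 1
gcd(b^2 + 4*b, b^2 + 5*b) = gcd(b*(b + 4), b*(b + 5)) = b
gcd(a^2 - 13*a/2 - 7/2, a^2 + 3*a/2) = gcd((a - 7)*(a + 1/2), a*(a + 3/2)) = 1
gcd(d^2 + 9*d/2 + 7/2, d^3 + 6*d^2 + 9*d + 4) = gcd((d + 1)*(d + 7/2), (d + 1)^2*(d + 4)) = d + 1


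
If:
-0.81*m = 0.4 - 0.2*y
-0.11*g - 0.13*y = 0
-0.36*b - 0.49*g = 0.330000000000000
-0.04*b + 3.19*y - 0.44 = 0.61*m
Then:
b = -0.86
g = -0.04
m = -0.49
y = 0.03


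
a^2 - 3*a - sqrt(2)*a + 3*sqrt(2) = (a - 3)*(a - sqrt(2))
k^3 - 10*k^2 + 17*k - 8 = (k - 8)*(k - 1)^2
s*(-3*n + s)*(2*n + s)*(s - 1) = -6*n^2*s^2 + 6*n^2*s - n*s^3 + n*s^2 + s^4 - s^3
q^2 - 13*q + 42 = (q - 7)*(q - 6)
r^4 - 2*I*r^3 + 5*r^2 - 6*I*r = r*(r - 3*I)*(r - I)*(r + 2*I)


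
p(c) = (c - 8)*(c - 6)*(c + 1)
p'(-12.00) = 778.00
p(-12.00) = -3960.00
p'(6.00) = -14.00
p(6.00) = 0.00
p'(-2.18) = 104.94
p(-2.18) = -98.26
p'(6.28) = -10.96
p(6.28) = -3.51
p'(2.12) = -7.64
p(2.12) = 71.18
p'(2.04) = -6.56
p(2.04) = 71.75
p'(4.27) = -22.32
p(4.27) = 34.01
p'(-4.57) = 215.47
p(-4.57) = -474.33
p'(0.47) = 22.44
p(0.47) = 61.21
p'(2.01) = -6.14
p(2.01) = 71.94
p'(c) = (c - 8)*(c - 6) + (c - 8)*(c + 1) + (c - 6)*(c + 1) = 3*c^2 - 26*c + 34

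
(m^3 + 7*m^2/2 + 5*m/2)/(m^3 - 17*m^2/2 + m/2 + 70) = m*(m + 1)/(m^2 - 11*m + 28)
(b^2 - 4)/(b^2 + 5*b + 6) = (b - 2)/(b + 3)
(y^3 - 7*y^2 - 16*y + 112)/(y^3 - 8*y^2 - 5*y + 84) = (y + 4)/(y + 3)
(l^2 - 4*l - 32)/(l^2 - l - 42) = (-l^2 + 4*l + 32)/(-l^2 + l + 42)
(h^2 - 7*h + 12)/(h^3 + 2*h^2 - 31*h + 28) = (h - 3)/(h^2 + 6*h - 7)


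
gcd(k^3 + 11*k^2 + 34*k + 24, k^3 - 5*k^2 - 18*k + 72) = k + 4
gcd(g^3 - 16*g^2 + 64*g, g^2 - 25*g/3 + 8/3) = g - 8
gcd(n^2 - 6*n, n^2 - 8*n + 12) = n - 6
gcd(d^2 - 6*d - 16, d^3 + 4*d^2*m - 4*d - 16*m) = d + 2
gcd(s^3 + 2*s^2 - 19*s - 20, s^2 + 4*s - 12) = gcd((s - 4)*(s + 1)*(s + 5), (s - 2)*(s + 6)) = 1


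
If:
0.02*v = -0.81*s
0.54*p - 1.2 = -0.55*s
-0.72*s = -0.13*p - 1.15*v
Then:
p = 2.22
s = 0.01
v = -0.25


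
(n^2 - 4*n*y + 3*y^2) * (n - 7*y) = n^3 - 11*n^2*y + 31*n*y^2 - 21*y^3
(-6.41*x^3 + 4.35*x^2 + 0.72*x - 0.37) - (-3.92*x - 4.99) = -6.41*x^3 + 4.35*x^2 + 4.64*x + 4.62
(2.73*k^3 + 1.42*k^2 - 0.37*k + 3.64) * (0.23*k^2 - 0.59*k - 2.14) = 0.6279*k^5 - 1.2841*k^4 - 6.7651*k^3 - 1.9833*k^2 - 1.3558*k - 7.7896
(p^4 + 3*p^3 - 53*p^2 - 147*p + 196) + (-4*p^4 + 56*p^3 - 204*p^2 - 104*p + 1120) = -3*p^4 + 59*p^3 - 257*p^2 - 251*p + 1316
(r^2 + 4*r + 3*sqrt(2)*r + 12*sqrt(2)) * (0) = 0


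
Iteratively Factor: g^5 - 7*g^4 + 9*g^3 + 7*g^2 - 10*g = (g - 1)*(g^4 - 6*g^3 + 3*g^2 + 10*g) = g*(g - 1)*(g^3 - 6*g^2 + 3*g + 10) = g*(g - 2)*(g - 1)*(g^2 - 4*g - 5) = g*(g - 2)*(g - 1)*(g + 1)*(g - 5)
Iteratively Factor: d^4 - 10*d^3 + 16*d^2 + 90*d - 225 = (d - 5)*(d^3 - 5*d^2 - 9*d + 45) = (d - 5)*(d + 3)*(d^2 - 8*d + 15) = (d - 5)^2*(d + 3)*(d - 3)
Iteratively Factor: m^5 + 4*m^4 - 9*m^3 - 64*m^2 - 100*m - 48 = (m + 2)*(m^4 + 2*m^3 - 13*m^2 - 38*m - 24) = (m + 1)*(m + 2)*(m^3 + m^2 - 14*m - 24) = (m - 4)*(m + 1)*(m + 2)*(m^2 + 5*m + 6) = (m - 4)*(m + 1)*(m + 2)^2*(m + 3)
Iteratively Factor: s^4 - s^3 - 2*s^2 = (s - 2)*(s^3 + s^2) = s*(s - 2)*(s^2 + s) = s^2*(s - 2)*(s + 1)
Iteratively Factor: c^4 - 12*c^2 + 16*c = (c)*(c^3 - 12*c + 16) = c*(c - 2)*(c^2 + 2*c - 8) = c*(c - 2)*(c + 4)*(c - 2)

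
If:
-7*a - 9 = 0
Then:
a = -9/7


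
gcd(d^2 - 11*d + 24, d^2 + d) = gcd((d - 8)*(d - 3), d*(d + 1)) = 1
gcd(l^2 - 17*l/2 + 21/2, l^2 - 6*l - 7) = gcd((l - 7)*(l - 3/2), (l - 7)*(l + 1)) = l - 7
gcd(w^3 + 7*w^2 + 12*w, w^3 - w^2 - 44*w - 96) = w^2 + 7*w + 12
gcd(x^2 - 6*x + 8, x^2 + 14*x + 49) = 1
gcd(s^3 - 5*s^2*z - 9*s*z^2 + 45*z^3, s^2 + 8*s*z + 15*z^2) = s + 3*z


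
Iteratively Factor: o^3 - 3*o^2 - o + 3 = (o - 1)*(o^2 - 2*o - 3) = (o - 3)*(o - 1)*(o + 1)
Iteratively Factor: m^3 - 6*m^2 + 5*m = (m - 5)*(m^2 - m) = (m - 5)*(m - 1)*(m)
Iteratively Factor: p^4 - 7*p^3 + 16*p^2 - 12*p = (p)*(p^3 - 7*p^2 + 16*p - 12) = p*(p - 2)*(p^2 - 5*p + 6) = p*(p - 3)*(p - 2)*(p - 2)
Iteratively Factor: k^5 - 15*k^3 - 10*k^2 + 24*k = (k)*(k^4 - 15*k^2 - 10*k + 24) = k*(k + 3)*(k^3 - 3*k^2 - 6*k + 8) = k*(k - 4)*(k + 3)*(k^2 + k - 2) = k*(k - 4)*(k - 1)*(k + 3)*(k + 2)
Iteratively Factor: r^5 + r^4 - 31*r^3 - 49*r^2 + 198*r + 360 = (r - 3)*(r^4 + 4*r^3 - 19*r^2 - 106*r - 120) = (r - 3)*(r + 2)*(r^3 + 2*r^2 - 23*r - 60) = (r - 3)*(r + 2)*(r + 4)*(r^2 - 2*r - 15) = (r - 5)*(r - 3)*(r + 2)*(r + 4)*(r + 3)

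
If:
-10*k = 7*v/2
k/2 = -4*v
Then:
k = 0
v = 0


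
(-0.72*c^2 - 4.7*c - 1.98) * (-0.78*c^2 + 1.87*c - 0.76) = 0.5616*c^4 + 2.3196*c^3 - 6.6974*c^2 - 0.1306*c + 1.5048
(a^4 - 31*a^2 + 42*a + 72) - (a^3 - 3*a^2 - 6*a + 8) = a^4 - a^3 - 28*a^2 + 48*a + 64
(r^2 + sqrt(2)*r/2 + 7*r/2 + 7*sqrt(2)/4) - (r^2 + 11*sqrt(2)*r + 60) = -21*sqrt(2)*r/2 + 7*r/2 - 60 + 7*sqrt(2)/4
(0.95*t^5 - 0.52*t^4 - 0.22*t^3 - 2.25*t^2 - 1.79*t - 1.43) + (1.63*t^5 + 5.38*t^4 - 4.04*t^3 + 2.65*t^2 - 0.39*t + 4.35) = 2.58*t^5 + 4.86*t^4 - 4.26*t^3 + 0.4*t^2 - 2.18*t + 2.92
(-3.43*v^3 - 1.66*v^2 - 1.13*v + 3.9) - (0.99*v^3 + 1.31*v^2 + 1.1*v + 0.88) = -4.42*v^3 - 2.97*v^2 - 2.23*v + 3.02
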